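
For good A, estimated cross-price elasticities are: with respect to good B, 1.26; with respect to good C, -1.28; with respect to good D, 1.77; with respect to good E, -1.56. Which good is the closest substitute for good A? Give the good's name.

good D

Substitutes have ε > 0. Among the positive values, 1.77 (good D) is largest.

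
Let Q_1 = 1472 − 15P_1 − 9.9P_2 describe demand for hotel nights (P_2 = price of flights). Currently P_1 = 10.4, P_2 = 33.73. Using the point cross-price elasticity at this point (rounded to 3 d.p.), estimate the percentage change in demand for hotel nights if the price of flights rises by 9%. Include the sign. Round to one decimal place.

At P_1 = 10.4, P_2 = 33.73: Q_1 = 982.073.
∂Q_1/∂P_2 = -9.9.
ε = (∂Q_1/∂P_2)(P_2/Q_1) = -9.9000 × 33.73/982.073 ≈ -0.340.
%ΔQ_1 ≈ ε × %ΔP_2 = -0.340 × (9%) = -3.1%.

-3.1%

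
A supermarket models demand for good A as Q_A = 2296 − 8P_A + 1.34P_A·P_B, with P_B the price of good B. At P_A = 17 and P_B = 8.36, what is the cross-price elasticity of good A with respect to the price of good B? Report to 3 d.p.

At P_A = 17 and P_B = 8.36: Q_A = 2350.441.
∂Q_A/∂P_B = 1.34P_A = 1.34(17) = 22.7800.
ε = (∂Q_A/∂P_B)(P_B/Q_A) = 22.7800 × (8.36/2350.441) ≈ 0.081.

0.081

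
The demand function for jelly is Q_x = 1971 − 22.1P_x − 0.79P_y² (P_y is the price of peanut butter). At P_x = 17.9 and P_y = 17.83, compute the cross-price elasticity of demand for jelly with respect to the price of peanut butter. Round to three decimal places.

-0.379

At P_x = 17.9 and P_y = 17.83: Q_x = 1324.262.
∂Q_x/∂P_y = -1.58P_y = -1.58(17.83) = -28.1714.
ε = (∂Q_x/∂P_y)(P_y/Q_x) = -28.1714 × (17.83/1324.262) ≈ -0.379.
ε < 0: complements.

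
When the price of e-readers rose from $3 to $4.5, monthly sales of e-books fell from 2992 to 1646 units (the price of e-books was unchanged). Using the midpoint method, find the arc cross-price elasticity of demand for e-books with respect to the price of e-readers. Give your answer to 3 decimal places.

-1.451

ΔQ_A = 1646 − 2992 = -1346; ΔP_B = 4.5 − 3 = 1.5.
Midpoints: Q̄_A = 2319.0, P̄_B = 3.75.
ε = (ΔQ_A/Q̄_A)/(ΔP_B/P̄_B) = (-1346/2319.0)/(1.5/3.75) ≈ -1.451.
ε < 0: e-books and e-readers are complements.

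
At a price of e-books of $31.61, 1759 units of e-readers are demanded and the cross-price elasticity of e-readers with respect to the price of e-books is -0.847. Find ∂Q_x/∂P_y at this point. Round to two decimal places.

ε = (∂Q_x/∂P_y)·(P_y/Q_x) ⇒ ∂Q_x/∂P_y = ε·Q_x/P_y = -0.847 × 1759/31.61 ≈ -47.13.

-47.13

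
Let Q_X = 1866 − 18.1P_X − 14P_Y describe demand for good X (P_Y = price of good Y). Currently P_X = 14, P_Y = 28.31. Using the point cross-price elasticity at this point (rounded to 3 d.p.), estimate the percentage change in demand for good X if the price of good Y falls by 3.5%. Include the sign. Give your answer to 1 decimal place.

1.1%

At P_X = 14, P_Y = 28.31: Q_X = 1216.26.
∂Q_X/∂P_Y = -14.
ε = (∂Q_X/∂P_Y)(P_Y/Q_X) = -14.0000 × 28.31/1216.26 ≈ -0.326.
%ΔQ_X ≈ ε × %ΔP_Y = -0.326 × (-3.5%) = 1.1%.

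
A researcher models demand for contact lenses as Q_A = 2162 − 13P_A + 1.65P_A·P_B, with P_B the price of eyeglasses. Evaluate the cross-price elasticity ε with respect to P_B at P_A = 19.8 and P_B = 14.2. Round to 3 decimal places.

At P_A = 19.8 and P_B = 14.2: Q_A = 2368.514.
∂Q_A/∂P_B = 1.65P_A = 1.65(19.8) = 32.6700.
ε = (∂Q_A/∂P_B)(P_B/Q_A) = 32.6700 × (14.2/2368.514) ≈ 0.196.
ε > 0: substitutes.

0.196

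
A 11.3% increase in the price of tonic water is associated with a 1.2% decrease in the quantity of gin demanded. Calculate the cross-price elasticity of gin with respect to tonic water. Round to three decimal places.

-0.106

ε = (%ΔQ of gin) / (%ΔP of tonic water) = (-1.2%) / (11.3%) ≈ -0.106.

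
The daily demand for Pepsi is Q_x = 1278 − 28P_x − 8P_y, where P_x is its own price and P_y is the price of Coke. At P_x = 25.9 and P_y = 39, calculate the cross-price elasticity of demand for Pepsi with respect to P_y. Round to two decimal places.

-1.30

At P_x = 25.9 and P_y = 39: Q_x = 240.8.
∂Q_x/∂P_y = -8.
ε = (∂Q_x/∂P_y)(P_y/Q_x) = -8 × (39/240.8) ≈ -1.30.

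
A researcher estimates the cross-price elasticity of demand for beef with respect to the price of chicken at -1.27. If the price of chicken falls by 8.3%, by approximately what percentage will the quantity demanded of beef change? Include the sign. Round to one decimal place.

10.5%

%ΔQ ≈ ε × %ΔP of chicken = -1.27 × (-8.3%) = 10.5%.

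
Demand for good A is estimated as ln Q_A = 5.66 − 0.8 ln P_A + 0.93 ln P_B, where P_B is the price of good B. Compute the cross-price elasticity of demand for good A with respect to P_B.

In a log-linear (constant-elasticity) demand function, the coefficient on ln P_B is the cross-price elasticity.
ε = 0.93. Positive, so good A and good B are substitutes.

0.93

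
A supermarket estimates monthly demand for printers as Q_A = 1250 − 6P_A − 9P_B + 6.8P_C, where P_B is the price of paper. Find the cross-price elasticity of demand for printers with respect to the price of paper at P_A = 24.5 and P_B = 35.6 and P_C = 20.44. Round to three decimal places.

-0.348

At P_A = 24.5 and P_B = 35.6 and P_C = 20.44: Q_A = 921.592.
∂Q_A/∂P_B = -9.
ε = (∂Q_A/∂P_B)(P_B/Q_A) = -9 × (35.6/921.592) ≈ -0.348.
Since ε < 0, printers and paper are complements.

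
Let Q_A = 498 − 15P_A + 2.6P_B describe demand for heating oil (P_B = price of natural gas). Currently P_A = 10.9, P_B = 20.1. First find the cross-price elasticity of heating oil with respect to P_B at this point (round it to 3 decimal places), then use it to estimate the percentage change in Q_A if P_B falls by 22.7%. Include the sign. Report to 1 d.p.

-3.1%

At P_A = 10.9, P_B = 20.1: Q_A = 386.76.
∂Q_A/∂P_B = 2.6.
ε = (∂Q_A/∂P_B)(P_B/Q_A) = 2.6000 × 20.1/386.76 ≈ 0.135.
%ΔQ_A ≈ ε × %ΔP_B = 0.135 × (-22.7%) = -3.1%.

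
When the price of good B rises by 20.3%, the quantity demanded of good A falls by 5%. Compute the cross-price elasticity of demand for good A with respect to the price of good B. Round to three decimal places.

-0.246

ε = (%ΔQ of good A) / (%ΔP of good B) = (-5%) / (20.3%) ≈ -0.246.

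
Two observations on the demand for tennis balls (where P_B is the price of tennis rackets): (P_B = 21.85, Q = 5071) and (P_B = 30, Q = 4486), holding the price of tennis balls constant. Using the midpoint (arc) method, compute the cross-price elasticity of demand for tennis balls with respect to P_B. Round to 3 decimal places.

ΔQ_A = 4486 − 5071 = -585; ΔP_B = 30 − 21.85 = 8.15.
Midpoints: Q̄_A = 4778.5, P̄_B = 25.93.
ε = (ΔQ_A/Q̄_A)/(ΔP_B/P̄_B) = (-585/4778.5)/(8.15/25.93) ≈ -0.389.
ε < 0: tennis balls and tennis rackets are complements.

-0.389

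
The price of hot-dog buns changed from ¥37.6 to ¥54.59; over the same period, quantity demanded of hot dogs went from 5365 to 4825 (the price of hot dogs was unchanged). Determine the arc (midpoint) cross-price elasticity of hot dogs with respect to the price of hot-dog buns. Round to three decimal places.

-0.288

ΔQ_A = 4825 − 5365 = -540; ΔP_B = 54.59 − 37.6 = 16.99.
Midpoints: Q̄_A = 5095.0, P̄_B = 46.09.
ε = (ΔQ_A/Q̄_A)/(ΔP_B/P̄_B) = (-540/5095.0)/(16.99/46.09) ≈ -0.288.
ε < 0: hot dogs and hot-dog buns are complements.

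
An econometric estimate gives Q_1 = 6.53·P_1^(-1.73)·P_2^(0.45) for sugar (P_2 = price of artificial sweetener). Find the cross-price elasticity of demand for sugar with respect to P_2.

0.45

In a log-linear (constant-elasticity) demand function, the coefficient on the exponent of P_2 is the cross-price elasticity.
ε = 0.45. Positive, so sugar and artificial sweetener are substitutes.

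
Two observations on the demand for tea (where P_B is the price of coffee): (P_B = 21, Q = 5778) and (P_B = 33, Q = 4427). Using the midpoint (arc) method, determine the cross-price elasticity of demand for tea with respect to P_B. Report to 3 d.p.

ΔQ_A = 4427 − 5778 = -1351; ΔP_B = 33 − 21 = 12.
Midpoints: Q̄_A = 5102.5, P̄_B = 27.00.
ε = (ΔQ_A/Q̄_A)/(ΔP_B/P̄_B) = (-1351/5102.5)/(12/27.00) ≈ -0.596.

-0.596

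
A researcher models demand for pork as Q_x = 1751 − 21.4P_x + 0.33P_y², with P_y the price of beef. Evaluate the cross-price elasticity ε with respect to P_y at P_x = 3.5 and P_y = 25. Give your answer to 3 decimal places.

0.219

At P_x = 3.5 and P_y = 25: Q_x = 1882.35.
∂Q_x/∂P_y = 0.66P_y = 0.66(25) = 16.5000.
ε = (∂Q_x/∂P_y)(P_y/Q_x) = 16.5000 × (25/1882.35) ≈ 0.219.
ε > 0: substitutes.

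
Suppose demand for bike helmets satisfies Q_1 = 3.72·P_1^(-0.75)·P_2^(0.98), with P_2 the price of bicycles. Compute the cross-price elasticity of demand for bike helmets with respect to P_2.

0.98

In a log-linear (constant-elasticity) demand function, the coefficient on the exponent of P_2 is the cross-price elasticity.
ε = 0.98. Positive, so bike helmets and bicycles are substitutes.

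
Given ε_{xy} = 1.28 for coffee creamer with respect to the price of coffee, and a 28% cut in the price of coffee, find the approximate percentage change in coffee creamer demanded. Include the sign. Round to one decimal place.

-35.8%

%ΔQ ≈ ε × %ΔP of coffee = 1.28 × (-28%) = -35.8%.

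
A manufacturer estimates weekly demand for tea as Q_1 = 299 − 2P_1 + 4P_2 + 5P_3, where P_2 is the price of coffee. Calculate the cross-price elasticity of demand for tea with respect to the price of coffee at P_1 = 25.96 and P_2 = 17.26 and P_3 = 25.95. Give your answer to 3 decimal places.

At P_1 = 25.96 and P_2 = 17.26 and P_3 = 25.95: Q_1 = 445.87.
∂Q_1/∂P_2 = 4.
ε = (∂Q_1/∂P_2)(P_2/Q_1) = 4 × (17.26/445.87) ≈ 0.155.

0.155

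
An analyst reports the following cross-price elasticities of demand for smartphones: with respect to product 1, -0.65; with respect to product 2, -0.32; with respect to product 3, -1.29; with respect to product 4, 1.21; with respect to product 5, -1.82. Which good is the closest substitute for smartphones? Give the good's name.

product 4

Substitutes have ε > 0. Among the positive values, 1.21 (product 4) is largest.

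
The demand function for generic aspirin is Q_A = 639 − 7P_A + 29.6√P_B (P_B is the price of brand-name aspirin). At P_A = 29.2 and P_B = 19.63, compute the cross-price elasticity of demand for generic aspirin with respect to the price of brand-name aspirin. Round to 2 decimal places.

0.12

At P_A = 29.2 and P_B = 19.63: Q_A = 565.745.
∂Q_A/∂P_B = 29.6/(2√P_B) = 29.6/(2√19.63) = 3.3404.
ε = (∂Q_A/∂P_B)(P_B/Q_A) = 3.3404 × (19.63/565.745) ≈ 0.12.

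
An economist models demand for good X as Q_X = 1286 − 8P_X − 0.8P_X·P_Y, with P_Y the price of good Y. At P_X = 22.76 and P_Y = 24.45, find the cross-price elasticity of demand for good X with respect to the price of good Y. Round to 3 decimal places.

At P_X = 22.76 and P_Y = 24.45: Q_X = 658.734.
∂Q_X/∂P_Y = -0.8P_X = -0.8(22.76) = -18.2080.
ε = (∂Q_X/∂P_Y)(P_Y/Q_X) = -18.2080 × (24.45/658.734) ≈ -0.676.

-0.676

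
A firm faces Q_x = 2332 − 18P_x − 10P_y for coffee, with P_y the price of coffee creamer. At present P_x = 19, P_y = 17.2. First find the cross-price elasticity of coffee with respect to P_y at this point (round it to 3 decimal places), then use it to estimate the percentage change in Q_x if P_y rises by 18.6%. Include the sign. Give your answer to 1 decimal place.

At P_x = 19, P_y = 17.2: Q_x = 1818.
∂Q_x/∂P_y = -10.
ε = (∂Q_x/∂P_y)(P_y/Q_x) = -10.0000 × 17.2/1818 ≈ -0.095.
%ΔQ_x ≈ ε × %ΔP_y = -0.095 × (18.6%) = -1.8%.

-1.8%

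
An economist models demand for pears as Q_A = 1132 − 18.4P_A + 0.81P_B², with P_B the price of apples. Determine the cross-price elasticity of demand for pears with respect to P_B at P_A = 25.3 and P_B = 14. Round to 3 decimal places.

At P_A = 25.3 and P_B = 14: Q_A = 825.24.
∂Q_A/∂P_B = 1.62P_B = 1.62(14) = 22.6800.
ε = (∂Q_A/∂P_B)(P_B/Q_A) = 22.6800 × (14/825.24) ≈ 0.385.
ε > 0: substitutes.

0.385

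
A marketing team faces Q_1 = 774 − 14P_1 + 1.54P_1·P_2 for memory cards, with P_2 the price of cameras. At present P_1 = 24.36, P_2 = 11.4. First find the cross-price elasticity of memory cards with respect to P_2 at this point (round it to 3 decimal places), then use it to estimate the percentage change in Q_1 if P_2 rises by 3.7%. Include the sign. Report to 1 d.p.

1.8%

At P_1 = 24.36, P_2 = 11.4: Q_1 = 860.624.
∂Q_1/∂P_2 = 1.54P_1 = 37.5144.
ε = (∂Q_1/∂P_2)(P_2/Q_1) = 37.5144 × 11.4/860.624 ≈ 0.497.
%ΔQ_1 ≈ ε × %ΔP_2 = 0.497 × (3.7%) = 1.8%.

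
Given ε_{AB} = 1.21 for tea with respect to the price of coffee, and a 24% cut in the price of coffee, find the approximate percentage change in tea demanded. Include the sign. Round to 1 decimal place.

-29.0%

%ΔQ ≈ ε × %ΔP of coffee = 1.21 × (-24%) = -29.0%.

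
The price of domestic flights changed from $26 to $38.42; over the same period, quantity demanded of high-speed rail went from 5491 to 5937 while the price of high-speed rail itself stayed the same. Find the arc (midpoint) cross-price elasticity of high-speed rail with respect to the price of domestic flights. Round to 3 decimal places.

ΔQ_A = 5937 − 5491 = 446; ΔP_B = 38.42 − 26 = 12.42.
Midpoints: Q̄_A = 5714.0, P̄_B = 32.21.
ε = (ΔQ_A/Q̄_A)/(ΔP_B/P̄_B) = (446/5714.0)/(12.42/32.21) ≈ 0.202.

0.202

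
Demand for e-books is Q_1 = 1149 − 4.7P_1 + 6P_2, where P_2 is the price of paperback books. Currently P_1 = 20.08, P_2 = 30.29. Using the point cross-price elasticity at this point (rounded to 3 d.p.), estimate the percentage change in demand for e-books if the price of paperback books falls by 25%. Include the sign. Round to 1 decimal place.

At P_1 = 20.08, P_2 = 30.29: Q_1 = 1236.364.
∂Q_1/∂P_2 = 6.
ε = (∂Q_1/∂P_2)(P_2/Q_1) = 6.0000 × 30.29/1236.364 ≈ 0.147.
%ΔQ_1 ≈ ε × %ΔP_2 = 0.147 × (-25%) = -3.7%.

-3.7%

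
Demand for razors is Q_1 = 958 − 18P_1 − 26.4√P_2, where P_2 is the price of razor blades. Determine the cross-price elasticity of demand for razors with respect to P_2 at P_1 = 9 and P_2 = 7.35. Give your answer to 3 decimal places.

At P_1 = 9 and P_2 = 7.35: Q_1 = 724.427.
∂Q_1/∂P_2 = -26.4/(2√P_2) = -26.4/(2√7.35) = -4.8689.
ε = (∂Q_1/∂P_2)(P_2/Q_1) = -4.8689 × (7.35/724.427) ≈ -0.049.

-0.049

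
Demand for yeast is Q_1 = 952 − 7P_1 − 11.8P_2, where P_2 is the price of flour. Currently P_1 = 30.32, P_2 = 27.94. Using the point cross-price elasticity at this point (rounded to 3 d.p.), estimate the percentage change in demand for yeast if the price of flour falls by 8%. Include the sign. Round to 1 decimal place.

6.4%

At P_1 = 30.32, P_2 = 27.94: Q_1 = 410.068.
∂Q_1/∂P_2 = -11.8.
ε = (∂Q_1/∂P_2)(P_2/Q_1) = -11.8000 × 27.94/410.068 ≈ -0.804.
%ΔQ_1 ≈ ε × %ΔP_2 = -0.804 × (-8%) = 6.4%.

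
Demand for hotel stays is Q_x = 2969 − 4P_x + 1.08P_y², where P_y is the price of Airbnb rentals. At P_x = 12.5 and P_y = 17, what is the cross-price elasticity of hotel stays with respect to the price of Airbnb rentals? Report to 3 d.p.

0.193

At P_x = 12.5 and P_y = 17: Q_x = 3231.12.
∂Q_x/∂P_y = 2.16P_y = 2.16(17) = 36.7200.
ε = (∂Q_x/∂P_y)(P_y/Q_x) = 36.7200 × (17/3231.12) ≈ 0.193.
ε > 0: substitutes.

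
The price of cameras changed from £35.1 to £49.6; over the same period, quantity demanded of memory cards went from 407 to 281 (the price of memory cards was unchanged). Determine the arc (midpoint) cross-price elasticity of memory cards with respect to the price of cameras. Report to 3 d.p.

ΔQ_A = 281 − 407 = -126; ΔP_B = 49.6 − 35.1 = 14.5.
Midpoints: Q̄_A = 344.0, P̄_B = 42.35.
ε = (ΔQ_A/Q̄_A)/(ΔP_B/P̄_B) = (-126/344.0)/(14.5/42.35) ≈ -1.070.
ε < 0: memory cards and cameras are complements.

-1.070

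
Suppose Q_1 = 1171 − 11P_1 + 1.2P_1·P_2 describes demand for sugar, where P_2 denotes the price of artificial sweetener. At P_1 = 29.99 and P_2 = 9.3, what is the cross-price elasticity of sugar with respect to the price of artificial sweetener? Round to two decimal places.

At P_1 = 29.99 and P_2 = 9.3: Q_1 = 1175.798.
∂Q_1/∂P_2 = 1.2P_1 = 1.2(29.99) = 35.9880.
ε = (∂Q_1/∂P_2)(P_2/Q_1) = 35.9880 × (9.3/1175.798) ≈ 0.28.

0.28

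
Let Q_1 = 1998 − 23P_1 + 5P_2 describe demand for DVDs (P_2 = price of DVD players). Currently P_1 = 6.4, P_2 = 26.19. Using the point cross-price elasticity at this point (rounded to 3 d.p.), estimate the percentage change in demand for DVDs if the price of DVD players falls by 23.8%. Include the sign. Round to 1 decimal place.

At P_1 = 6.4, P_2 = 26.19: Q_1 = 1981.75.
∂Q_1/∂P_2 = 5.
ε = (∂Q_1/∂P_2)(P_2/Q_1) = 5.0000 × 26.19/1981.75 ≈ 0.066.
%ΔQ_1 ≈ ε × %ΔP_2 = 0.066 × (-23.8%) = -1.6%.

-1.6%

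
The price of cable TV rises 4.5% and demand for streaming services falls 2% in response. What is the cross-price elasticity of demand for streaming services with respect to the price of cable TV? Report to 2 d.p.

ε = (%ΔQ of streaming services) / (%ΔP of cable TV) = (-2%) / (4.5%) ≈ -0.44.
Negative cross-price elasticity: complements.

-0.44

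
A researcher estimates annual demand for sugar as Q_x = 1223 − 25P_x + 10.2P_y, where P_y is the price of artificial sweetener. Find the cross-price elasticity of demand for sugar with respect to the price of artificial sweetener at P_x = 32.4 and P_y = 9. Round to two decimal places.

At P_x = 32.4 and P_y = 9: Q_x = 504.8.
∂Q_x/∂P_y = 10.2.
ε = (∂Q_x/∂P_y)(P_y/Q_x) = 10.2 × (9/504.8) ≈ 0.18.
Since ε > 0, sugar and artificial sweetener are substitutes.

0.18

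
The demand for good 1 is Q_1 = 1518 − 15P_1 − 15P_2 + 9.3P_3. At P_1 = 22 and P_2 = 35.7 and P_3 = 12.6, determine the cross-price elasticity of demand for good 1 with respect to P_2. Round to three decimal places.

At P_1 = 22 and P_2 = 35.7 and P_3 = 12.6: Q_1 = 769.68.
∂Q_1/∂P_2 = -15.
ε = (∂Q_1/∂P_2)(P_2/Q_1) = -15 × (35.7/769.68) ≈ -0.696.

-0.696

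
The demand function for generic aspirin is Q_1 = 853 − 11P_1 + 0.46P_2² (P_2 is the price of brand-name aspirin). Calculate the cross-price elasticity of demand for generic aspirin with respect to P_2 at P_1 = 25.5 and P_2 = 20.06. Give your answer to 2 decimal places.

0.49

At P_1 = 25.5 and P_2 = 20.06: Q_1 = 757.606.
∂Q_1/∂P_2 = 0.92P_2 = 0.92(20.06) = 18.4552.
ε = (∂Q_1/∂P_2)(P_2/Q_1) = 18.4552 × (20.06/757.606) ≈ 0.49.
ε > 0: substitutes.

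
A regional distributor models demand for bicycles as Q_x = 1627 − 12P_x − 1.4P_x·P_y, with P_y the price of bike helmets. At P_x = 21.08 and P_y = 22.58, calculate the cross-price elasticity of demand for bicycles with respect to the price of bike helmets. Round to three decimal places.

At P_x = 21.08 and P_y = 22.58: Q_x = 707.659.
∂Q_x/∂P_y = -1.4P_x = -1.4(21.08) = -29.5120.
ε = (∂Q_x/∂P_y)(P_y/Q_x) = -29.5120 × (22.58/707.659) ≈ -0.942.
ε < 0: complements.

-0.942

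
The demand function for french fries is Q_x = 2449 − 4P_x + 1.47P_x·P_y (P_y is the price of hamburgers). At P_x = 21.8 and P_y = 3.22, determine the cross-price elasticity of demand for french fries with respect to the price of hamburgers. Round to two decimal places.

0.04

At P_x = 21.8 and P_y = 3.22: Q_x = 2464.988.
∂Q_x/∂P_y = 1.47P_x = 1.47(21.8) = 32.0460.
ε = (∂Q_x/∂P_y)(P_y/Q_x) = 32.0460 × (3.22/2464.988) ≈ 0.04.
ε > 0: substitutes.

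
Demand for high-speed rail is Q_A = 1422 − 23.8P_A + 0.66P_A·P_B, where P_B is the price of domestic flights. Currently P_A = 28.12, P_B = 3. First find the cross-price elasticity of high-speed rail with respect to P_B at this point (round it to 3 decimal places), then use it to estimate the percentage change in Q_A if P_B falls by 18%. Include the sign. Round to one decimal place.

-1.2%

At P_A = 28.12, P_B = 3: Q_A = 808.422.
∂Q_A/∂P_B = 0.66P_A = 18.5592.
ε = (∂Q_A/∂P_B)(P_B/Q_A) = 18.5592 × 3/808.422 ≈ 0.069.
%ΔQ_A ≈ ε × %ΔP_B = 0.069 × (-18%) = -1.2%.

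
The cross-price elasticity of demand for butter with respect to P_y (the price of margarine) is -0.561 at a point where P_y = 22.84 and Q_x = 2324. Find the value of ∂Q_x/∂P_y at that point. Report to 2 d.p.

ε = (∂Q_x/∂P_y)·(P_y/Q_x) ⇒ ∂Q_x/∂P_y = ε·Q_x/P_y = -0.561 × 2324/22.84 ≈ -57.08.

-57.08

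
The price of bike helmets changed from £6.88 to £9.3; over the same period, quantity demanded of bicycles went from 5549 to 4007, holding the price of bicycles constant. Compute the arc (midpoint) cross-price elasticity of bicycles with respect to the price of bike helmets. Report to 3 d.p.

-1.079

ΔQ_A = 4007 − 5549 = -1542; ΔP_B = 9.3 − 6.88 = 2.42.
Midpoints: Q̄_A = 4778.0, P̄_B = 8.09.
ε = (ΔQ_A/Q̄_A)/(ΔP_B/P̄_B) = (-1542/4778.0)/(2.42/8.09) ≈ -1.079.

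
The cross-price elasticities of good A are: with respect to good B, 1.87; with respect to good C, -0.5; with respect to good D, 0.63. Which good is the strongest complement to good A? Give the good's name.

Complements have ε < 0. The most negative value is -0.5 (good C).

good C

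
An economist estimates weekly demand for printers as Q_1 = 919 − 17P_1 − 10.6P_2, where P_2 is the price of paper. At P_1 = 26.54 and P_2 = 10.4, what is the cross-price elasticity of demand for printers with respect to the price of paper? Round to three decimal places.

At P_1 = 26.54 and P_2 = 10.4: Q_1 = 357.58.
∂Q_1/∂P_2 = -10.6.
ε = (∂Q_1/∂P_2)(P_2/Q_1) = -10.6 × (10.4/357.58) ≈ -0.308.
Since ε < 0, printers and paper are complements.

-0.308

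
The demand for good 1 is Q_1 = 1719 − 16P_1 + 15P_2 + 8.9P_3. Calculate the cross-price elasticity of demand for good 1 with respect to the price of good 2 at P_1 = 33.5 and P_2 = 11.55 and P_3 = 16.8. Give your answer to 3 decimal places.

0.115

At P_1 = 33.5 and P_2 = 11.55 and P_3 = 16.8: Q_1 = 1505.77.
∂Q_1/∂P_2 = 15.
ε = (∂Q_1/∂P_2)(P_2/Q_1) = 15 × (11.55/1505.77) ≈ 0.115.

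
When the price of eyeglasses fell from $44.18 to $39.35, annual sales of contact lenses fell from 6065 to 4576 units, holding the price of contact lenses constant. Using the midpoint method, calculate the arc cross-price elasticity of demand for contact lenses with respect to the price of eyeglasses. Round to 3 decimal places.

2.420

ΔQ_A = 4576 − 6065 = -1489; ΔP_B = 39.35 − 44.18 = -4.83.
Midpoints: Q̄_A = 5320.5, P̄_B = 41.77.
ε = (ΔQ_A/Q̄_A)/(ΔP_B/P̄_B) = (-1489/5320.5)/(-4.83/41.77) ≈ 2.420.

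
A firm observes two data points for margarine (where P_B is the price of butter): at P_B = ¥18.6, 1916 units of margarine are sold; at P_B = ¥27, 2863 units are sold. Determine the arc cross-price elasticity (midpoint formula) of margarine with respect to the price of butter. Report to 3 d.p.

ΔQ_A = 2863 − 1916 = 947; ΔP_B = 27 − 18.6 = 8.4.
Midpoints: Q̄_A = 2389.5, P̄_B = 22.80.
ε = (ΔQ_A/Q̄_A)/(ΔP_B/P̄_B) = (947/2389.5)/(8.4/22.80) ≈ 1.076.

1.076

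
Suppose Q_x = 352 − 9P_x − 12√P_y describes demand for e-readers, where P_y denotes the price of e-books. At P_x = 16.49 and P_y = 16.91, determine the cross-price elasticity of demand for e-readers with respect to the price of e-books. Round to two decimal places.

At P_x = 16.49 and P_y = 16.91: Q_x = 154.244.
∂Q_x/∂P_y = -12/(2√P_y) = -12/(2√16.91) = -1.4591.
ε = (∂Q_x/∂P_y)(P_y/Q_x) = -1.4591 × (16.91/154.244) ≈ -0.16.
ε < 0: complements.

-0.16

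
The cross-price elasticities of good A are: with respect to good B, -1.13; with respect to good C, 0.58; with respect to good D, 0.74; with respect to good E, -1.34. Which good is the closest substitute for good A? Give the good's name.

Substitutes have ε > 0. Among the positive values, 0.74 (good D) is largest.

good D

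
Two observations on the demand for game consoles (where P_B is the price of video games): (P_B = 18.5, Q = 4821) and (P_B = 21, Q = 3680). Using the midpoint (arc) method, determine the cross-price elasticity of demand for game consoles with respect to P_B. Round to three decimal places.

-2.121

ΔQ_A = 3680 − 4821 = -1141; ΔP_B = 21 − 18.5 = 2.5.
Midpoints: Q̄_A = 4250.5, P̄_B = 19.75.
ε = (ΔQ_A/Q̄_A)/(ΔP_B/P̄_B) = (-1141/4250.5)/(2.5/19.75) ≈ -2.121.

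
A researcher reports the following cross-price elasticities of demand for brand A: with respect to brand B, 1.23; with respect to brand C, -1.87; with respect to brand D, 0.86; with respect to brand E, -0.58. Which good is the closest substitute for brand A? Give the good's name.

Substitutes have ε > 0. Among the positive values, 1.23 (brand B) is largest.

brand B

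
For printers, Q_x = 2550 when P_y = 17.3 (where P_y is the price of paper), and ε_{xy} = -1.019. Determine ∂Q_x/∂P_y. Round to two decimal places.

-150.20

ε = (∂Q_x/∂P_y)·(P_y/Q_x) ⇒ ∂Q_x/∂P_y = ε·Q_x/P_y = -1.019 × 2550/17.3 ≈ -150.20.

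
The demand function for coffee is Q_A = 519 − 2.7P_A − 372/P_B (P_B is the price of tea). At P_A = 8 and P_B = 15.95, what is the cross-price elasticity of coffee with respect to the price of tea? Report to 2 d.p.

At P_A = 8 and P_B = 15.95: Q_A = 474.077.
∂Q_A/∂P_B = 372/P_B² = 1.4622.
ε = (∂Q_A/∂P_B)(P_B/Q_A) = 1.4622 × (15.95/474.077) ≈ 0.05.

0.05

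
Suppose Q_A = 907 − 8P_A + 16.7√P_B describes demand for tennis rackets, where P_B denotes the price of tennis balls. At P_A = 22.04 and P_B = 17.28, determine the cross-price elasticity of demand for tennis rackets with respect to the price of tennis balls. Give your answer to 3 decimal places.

At P_A = 22.04 and P_B = 17.28: Q_A = 800.101.
∂Q_A/∂P_B = 16.7/(2√P_B) = 16.7/(2√17.28) = 2.0087.
ε = (∂Q_A/∂P_B)(P_B/Q_A) = 2.0087 × (17.28/800.101) ≈ 0.043.
ε > 0: substitutes.

0.043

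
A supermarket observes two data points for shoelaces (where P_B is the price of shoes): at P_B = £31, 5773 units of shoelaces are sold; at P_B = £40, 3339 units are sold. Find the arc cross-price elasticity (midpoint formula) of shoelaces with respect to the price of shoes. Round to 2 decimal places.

ΔQ_A = 3339 − 5773 = -2434; ΔP_B = 40 − 31 = 9.
Midpoints: Q̄_A = 4556.0, P̄_B = 35.50.
ε = (ΔQ_A/Q̄_A)/(ΔP_B/P̄_B) = (-2434/4556.0)/(9/35.50) ≈ -2.11.

-2.11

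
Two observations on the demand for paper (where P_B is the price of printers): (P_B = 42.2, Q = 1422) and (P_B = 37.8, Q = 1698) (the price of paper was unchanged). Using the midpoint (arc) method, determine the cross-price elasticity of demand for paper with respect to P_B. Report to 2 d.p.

-1.61

ΔQ_A = 1698 − 1422 = 276; ΔP_B = 37.8 − 42.2 = -4.4.
Midpoints: Q̄_A = 1560.0, P̄_B = 40.00.
ε = (ΔQ_A/Q̄_A)/(ΔP_B/P̄_B) = (276/1560.0)/(-4.4/40.00) ≈ -1.61.
ε < 0: paper and printers are complements.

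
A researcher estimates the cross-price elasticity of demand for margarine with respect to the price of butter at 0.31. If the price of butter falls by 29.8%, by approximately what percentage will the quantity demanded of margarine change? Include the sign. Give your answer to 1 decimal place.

-9.2%

%ΔQ ≈ ε × %ΔP of butter = 0.31 × (-29.8%) = -9.2%.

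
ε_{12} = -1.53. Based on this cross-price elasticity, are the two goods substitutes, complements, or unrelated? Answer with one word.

ε = -1.53 < 0, so a higher price of good 2 lowers demand for good 1: complements.

complements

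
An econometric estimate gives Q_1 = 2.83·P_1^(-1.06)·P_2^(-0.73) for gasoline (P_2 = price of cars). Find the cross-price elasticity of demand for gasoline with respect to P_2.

In a log-linear (constant-elasticity) demand function, the coefficient on the exponent of P_2 is the cross-price elasticity.
ε = -0.73. Negative, so gasoline and cars are complements.

-0.73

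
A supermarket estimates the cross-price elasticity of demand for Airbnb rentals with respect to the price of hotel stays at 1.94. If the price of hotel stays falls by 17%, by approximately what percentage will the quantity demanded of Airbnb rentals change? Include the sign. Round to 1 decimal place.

%ΔQ ≈ ε × %ΔP of hotel stays = 1.94 × (-17%) = -33.0%.
Demand for Airbnb rentals falls by about 33.0%.

-33.0%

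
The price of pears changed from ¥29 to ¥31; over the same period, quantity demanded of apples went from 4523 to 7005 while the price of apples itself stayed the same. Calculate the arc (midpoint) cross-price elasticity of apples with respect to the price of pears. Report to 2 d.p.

6.46

ΔQ_A = 7005 − 4523 = 2482; ΔP_B = 31 − 29 = 2.
Midpoints: Q̄_A = 5764.0, P̄_B = 30.00.
ε = (ΔQ_A/Q̄_A)/(ΔP_B/P̄_B) = (2482/5764.0)/(2/30.00) ≈ 6.46.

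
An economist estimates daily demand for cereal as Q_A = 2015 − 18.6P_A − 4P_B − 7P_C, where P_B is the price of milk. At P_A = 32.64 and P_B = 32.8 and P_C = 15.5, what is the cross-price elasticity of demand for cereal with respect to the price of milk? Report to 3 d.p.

-0.112

At P_A = 32.64 and P_B = 32.8 and P_C = 15.5: Q_A = 1168.196.
∂Q_A/∂P_B = -4.
ε = (∂Q_A/∂P_B)(P_B/Q_A) = -4 × (32.8/1168.196) ≈ -0.112.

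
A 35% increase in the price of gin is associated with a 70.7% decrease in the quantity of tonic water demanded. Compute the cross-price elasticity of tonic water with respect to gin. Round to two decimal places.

ε = (%ΔQ of tonic water) / (%ΔP of gin) = (-70.7%) / (35%) ≈ -2.02.
Negative cross-price elasticity: complements.

-2.02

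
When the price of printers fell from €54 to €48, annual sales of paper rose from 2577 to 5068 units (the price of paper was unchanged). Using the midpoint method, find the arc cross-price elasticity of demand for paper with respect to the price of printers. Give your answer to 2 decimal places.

ΔQ_A = 5068 − 2577 = 2491; ΔP_B = 48 − 54 = -6.
Midpoints: Q̄_A = 3822.5, P̄_B = 51.00.
ε = (ΔQ_A/Q̄_A)/(ΔP_B/P̄_B) = (2491/3822.5)/(-6/51.00) ≈ -5.54.
ε < 0: paper and printers are complements.

-5.54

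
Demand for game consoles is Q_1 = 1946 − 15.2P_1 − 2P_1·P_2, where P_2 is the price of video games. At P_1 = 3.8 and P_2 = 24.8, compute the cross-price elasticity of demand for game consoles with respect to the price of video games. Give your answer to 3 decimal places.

At P_1 = 3.8 and P_2 = 24.8: Q_1 = 1699.76.
∂Q_1/∂P_2 = -2P_1 = -2(3.8) = -7.6000.
ε = (∂Q_1/∂P_2)(P_2/Q_1) = -7.6000 × (24.8/1699.76) ≈ -0.111.

-0.111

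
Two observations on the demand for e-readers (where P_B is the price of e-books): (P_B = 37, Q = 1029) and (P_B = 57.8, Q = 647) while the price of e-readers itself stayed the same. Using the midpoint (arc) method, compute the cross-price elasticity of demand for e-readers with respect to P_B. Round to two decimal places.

ΔQ_A = 647 − 1029 = -382; ΔP_B = 57.8 − 37 = 20.8.
Midpoints: Q̄_A = 838.0, P̄_B = 47.40.
ε = (ΔQ_A/Q̄_A)/(ΔP_B/P̄_B) = (-382/838.0)/(20.8/47.40) ≈ -1.04.
ε < 0: e-readers and e-books are complements.

-1.04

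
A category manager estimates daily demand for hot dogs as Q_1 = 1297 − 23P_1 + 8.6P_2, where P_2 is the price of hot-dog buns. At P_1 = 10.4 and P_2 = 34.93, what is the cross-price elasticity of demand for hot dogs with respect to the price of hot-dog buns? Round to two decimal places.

At P_1 = 10.4 and P_2 = 34.93: Q_1 = 1358.198.
∂Q_1/∂P_2 = 8.6.
ε = (∂Q_1/∂P_2)(P_2/Q_1) = 8.6 × (34.93/1358.198) ≈ 0.22.
Since ε > 0, hot dogs and hot-dog buns are substitutes.

0.22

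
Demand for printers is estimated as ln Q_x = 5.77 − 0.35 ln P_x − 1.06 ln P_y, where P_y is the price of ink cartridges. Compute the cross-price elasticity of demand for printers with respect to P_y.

-1.06

In a log-linear (constant-elasticity) demand function, the coefficient on ln P_y is the cross-price elasticity.
ε = -1.06. Negative, so printers and ink cartridges are complements.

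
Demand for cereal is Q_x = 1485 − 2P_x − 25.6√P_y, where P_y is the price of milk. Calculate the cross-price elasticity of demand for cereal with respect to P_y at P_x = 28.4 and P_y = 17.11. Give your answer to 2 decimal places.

-0.04

At P_x = 28.4 and P_y = 17.11: Q_x = 1322.308.
∂Q_x/∂P_y = -25.6/(2√P_y) = -25.6/(2√17.11) = -3.0945.
ε = (∂Q_x/∂P_y)(P_y/Q_x) = -3.0945 × (17.11/1322.308) ≈ -0.04.
ε < 0: complements.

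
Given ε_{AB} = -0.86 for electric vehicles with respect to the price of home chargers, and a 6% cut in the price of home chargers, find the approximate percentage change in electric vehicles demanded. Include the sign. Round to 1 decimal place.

5.2%

%ΔQ ≈ ε × %ΔP of home chargers = -0.86 × (-6%) = 5.2%.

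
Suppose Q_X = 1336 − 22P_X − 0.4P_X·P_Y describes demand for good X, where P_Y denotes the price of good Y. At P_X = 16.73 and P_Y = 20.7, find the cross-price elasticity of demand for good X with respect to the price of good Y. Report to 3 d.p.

-0.167

At P_X = 16.73 and P_Y = 20.7: Q_X = 829.416.
∂Q_X/∂P_Y = -0.4P_X = -0.4(16.73) = -6.6920.
ε = (∂Q_X/∂P_Y)(P_Y/Q_X) = -6.6920 × (20.7/829.416) ≈ -0.167.
ε < 0: complements.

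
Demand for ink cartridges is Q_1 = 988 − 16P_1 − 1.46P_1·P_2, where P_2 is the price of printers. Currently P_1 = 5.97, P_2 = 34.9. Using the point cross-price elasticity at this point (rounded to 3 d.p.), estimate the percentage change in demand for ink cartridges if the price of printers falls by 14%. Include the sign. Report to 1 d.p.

At P_1 = 5.97, P_2 = 34.9: Q_1 = 588.285.
∂Q_1/∂P_2 = -1.46P_1 = -8.7162.
ε = (∂Q_1/∂P_2)(P_2/Q_1) = -8.7162 × 34.9/588.285 ≈ -0.517.
%ΔQ_1 ≈ ε × %ΔP_2 = -0.517 × (-14%) = 7.2%.

7.2%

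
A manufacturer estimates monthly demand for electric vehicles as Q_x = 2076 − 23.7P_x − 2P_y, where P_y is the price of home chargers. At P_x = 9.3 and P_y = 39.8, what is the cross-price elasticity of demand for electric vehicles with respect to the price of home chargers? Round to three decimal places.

At P_x = 9.3 and P_y = 39.8: Q_x = 1775.99.
∂Q_x/∂P_y = -2.
ε = (∂Q_x/∂P_y)(P_y/Q_x) = -2 × (39.8/1775.99) ≈ -0.045.

-0.045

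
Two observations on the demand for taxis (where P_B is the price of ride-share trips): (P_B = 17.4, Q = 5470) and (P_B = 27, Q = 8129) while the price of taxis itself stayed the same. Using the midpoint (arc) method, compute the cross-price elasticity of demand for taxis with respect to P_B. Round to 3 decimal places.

ΔQ_A = 8129 − 5470 = 2659; ΔP_B = 27 − 17.4 = 9.6.
Midpoints: Q̄_A = 6799.5, P̄_B = 22.20.
ε = (ΔQ_A/Q̄_A)/(ΔP_B/P̄_B) = (2659/6799.5)/(9.6/22.20) ≈ 0.904.
ε > 0: taxis and ride-share trips are substitutes.

0.904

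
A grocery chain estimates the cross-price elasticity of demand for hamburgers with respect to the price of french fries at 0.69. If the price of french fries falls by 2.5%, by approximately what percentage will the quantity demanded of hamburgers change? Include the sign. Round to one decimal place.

%ΔQ ≈ ε × %ΔP of french fries = 0.69 × (-2.5%) = -1.7%.

-1.7%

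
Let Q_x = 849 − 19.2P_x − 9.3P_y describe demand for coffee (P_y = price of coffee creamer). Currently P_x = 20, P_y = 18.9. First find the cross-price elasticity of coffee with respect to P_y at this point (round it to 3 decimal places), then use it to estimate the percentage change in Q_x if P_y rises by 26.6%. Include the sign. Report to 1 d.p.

At P_x = 20, P_y = 18.9: Q_x = 289.23.
∂Q_x/∂P_y = -9.3.
ε = (∂Q_x/∂P_y)(P_y/Q_x) = -9.3000 × 18.9/289.23 ≈ -0.608.
%ΔQ_x ≈ ε × %ΔP_y = -0.608 × (26.6%) = -16.2%.

-16.2%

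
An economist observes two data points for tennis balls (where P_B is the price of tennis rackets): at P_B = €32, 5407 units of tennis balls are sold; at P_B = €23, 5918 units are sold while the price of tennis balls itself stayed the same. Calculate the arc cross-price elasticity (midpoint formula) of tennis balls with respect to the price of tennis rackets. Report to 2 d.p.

ΔQ_A = 5918 − 5407 = 511; ΔP_B = 23 − 32 = -9.
Midpoints: Q̄_A = 5662.5, P̄_B = 27.50.
ε = (ΔQ_A/Q̄_A)/(ΔP_B/P̄_B) = (511/5662.5)/(-9/27.50) ≈ -0.28.

-0.28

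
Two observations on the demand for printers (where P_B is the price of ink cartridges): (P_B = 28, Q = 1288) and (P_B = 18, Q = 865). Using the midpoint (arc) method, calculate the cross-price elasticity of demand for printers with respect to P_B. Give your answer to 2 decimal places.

0.90

ΔQ_A = 865 − 1288 = -423; ΔP_B = 18 − 28 = -10.
Midpoints: Q̄_A = 1076.5, P̄_B = 23.00.
ε = (ΔQ_A/Q̄_A)/(ΔP_B/P̄_B) = (-423/1076.5)/(-10/23.00) ≈ 0.90.
ε > 0: printers and ink cartridges are substitutes.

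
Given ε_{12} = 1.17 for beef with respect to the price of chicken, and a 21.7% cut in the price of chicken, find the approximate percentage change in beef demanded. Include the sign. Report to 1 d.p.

%ΔQ ≈ ε × %ΔP of chicken = 1.17 × (-21.7%) = -25.4%.

-25.4%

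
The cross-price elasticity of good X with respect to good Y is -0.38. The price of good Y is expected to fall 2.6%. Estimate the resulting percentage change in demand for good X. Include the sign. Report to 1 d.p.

1.0%

%ΔQ ≈ ε × %ΔP of good Y = -0.38 × (-2.6%) = 1.0%.
Demand for good X rises by about 1.0%.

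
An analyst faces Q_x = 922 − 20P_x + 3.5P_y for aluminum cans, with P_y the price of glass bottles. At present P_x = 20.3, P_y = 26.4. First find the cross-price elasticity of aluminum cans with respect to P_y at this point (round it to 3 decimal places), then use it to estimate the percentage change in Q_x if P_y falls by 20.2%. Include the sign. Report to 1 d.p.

At P_x = 20.3, P_y = 26.4: Q_x = 608.4.
∂Q_x/∂P_y = 3.5.
ε = (∂Q_x/∂P_y)(P_y/Q_x) = 3.5000 × 26.4/608.4 ≈ 0.152.
%ΔQ_x ≈ ε × %ΔP_y = 0.152 × (-20.2%) = -3.1%.

-3.1%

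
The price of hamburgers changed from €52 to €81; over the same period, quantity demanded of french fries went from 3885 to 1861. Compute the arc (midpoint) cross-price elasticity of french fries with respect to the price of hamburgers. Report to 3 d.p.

-1.615

ΔQ_A = 1861 − 3885 = -2024; ΔP_B = 81 − 52 = 29.
Midpoints: Q̄_A = 2873.0, P̄_B = 66.50.
ε = (ΔQ_A/Q̄_A)/(ΔP_B/P̄_B) = (-2024/2873.0)/(29/66.50) ≈ -1.615.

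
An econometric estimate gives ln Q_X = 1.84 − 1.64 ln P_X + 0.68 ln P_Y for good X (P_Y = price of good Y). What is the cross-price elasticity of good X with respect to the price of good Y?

0.68

In a log-linear (constant-elasticity) demand function, the coefficient on ln P_Y is the cross-price elasticity.
ε = 0.68. Positive, so good X and good Y are substitutes.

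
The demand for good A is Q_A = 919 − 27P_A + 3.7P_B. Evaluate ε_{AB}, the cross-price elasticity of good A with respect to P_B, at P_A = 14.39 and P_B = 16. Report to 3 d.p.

At P_A = 14.39 and P_B = 16: Q_A = 589.67.
∂Q_A/∂P_B = 3.7.
ε = (∂Q_A/∂P_B)(P_B/Q_A) = 3.7 × (16/589.67) ≈ 0.100.
Since ε > 0, good A and good B are substitutes.

0.100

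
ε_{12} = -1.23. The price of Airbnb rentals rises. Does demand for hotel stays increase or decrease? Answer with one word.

ε < 0 and the price of Airbnb rentals rises, so the quantity of hotel stays moves in the opposite direction: it decreases.

decrease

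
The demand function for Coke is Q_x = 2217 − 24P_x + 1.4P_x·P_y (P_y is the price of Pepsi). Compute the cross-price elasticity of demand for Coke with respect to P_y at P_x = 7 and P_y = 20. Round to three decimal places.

At P_x = 7 and P_y = 20: Q_x = 2245.
∂Q_x/∂P_y = 1.4P_x = 1.4(7) = 9.8000.
ε = (∂Q_x/∂P_y)(P_y/Q_x) = 9.8000 × (20/2245) ≈ 0.087.

0.087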